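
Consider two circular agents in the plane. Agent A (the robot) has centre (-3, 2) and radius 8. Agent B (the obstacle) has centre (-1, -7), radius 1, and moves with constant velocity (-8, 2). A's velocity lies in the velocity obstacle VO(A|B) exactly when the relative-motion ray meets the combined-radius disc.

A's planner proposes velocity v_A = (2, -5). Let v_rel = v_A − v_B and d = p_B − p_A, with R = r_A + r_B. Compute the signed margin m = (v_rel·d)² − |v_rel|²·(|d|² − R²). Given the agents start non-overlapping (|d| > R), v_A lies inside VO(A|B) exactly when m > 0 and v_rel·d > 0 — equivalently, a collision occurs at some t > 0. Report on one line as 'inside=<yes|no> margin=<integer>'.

d = (2, -9),  |d|² = 85;  R = 8+1 = 9,  c = 85−9² = 4
v_rel = (10, -7),  |v_rel|² = 149;  v_rel·d = (10)·(2) + (-7)·(-9) = 83
149·t² − 166·t + 4 = 0  ⇒  m = 83² − 149·4 = 6293
m = 6293 > 0,  v_rel·d = 83 > 0  ⇒  inside

inside=yes margin=6293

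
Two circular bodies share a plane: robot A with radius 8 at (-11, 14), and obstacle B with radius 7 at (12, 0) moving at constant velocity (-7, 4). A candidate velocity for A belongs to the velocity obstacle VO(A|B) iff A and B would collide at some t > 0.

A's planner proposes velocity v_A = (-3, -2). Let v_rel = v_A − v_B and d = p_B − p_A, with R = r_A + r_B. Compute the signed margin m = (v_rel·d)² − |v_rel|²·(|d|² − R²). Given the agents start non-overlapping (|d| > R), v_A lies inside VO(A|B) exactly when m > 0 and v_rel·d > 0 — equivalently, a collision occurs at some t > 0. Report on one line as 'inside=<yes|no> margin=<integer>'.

d = (23, -14),  |d|² = 725;  R = 8+7 = 15,  c = 725−15² = 500
v_rel = (4, -6),  |v_rel|² = 52;  v_rel·d = (4)·(23) + (-6)·(-14) = 176
52·t² − 352·t + 500 = 0  ⇒  m = 176² − 52·500 = 4976
m = 4976 > 0,  v_rel·d = 176 > 0  ⇒  inside

inside=yes margin=4976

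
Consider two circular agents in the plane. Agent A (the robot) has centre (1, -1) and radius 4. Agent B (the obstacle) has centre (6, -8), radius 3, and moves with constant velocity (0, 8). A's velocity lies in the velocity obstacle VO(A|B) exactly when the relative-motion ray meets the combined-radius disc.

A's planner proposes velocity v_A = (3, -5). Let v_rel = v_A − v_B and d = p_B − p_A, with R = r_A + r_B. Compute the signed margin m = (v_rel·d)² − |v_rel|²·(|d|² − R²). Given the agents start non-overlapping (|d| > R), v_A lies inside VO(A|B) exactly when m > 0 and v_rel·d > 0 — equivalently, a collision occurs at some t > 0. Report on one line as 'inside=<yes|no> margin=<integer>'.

d = (5, -7),  |d|² = 74;  R = 4+3 = 7,  c = 74−7² = 25
v_rel = (3, -13),  |v_rel|² = 178;  v_rel·d = (3)·(5) + (-13)·(-7) = 106
178·t² − 212·t + 25 = 0  ⇒  m = 106² − 178·25 = 6786
m = 6786 > 0,  v_rel·d = 106 > 0  ⇒  inside

inside=yes margin=6786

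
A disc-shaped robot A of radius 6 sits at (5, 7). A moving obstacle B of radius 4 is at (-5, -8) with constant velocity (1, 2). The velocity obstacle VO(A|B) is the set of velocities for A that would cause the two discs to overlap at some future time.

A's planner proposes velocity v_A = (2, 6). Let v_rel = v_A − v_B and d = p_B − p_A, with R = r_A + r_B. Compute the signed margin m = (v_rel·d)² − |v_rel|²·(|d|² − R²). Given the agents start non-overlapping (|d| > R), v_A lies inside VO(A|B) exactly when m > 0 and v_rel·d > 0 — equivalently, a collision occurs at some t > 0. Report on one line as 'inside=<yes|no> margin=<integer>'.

d = (-10, -15),  |d|² = 325;  R = 6+4 = 10,  c = 325−10² = 225
v_rel = (1, 4),  |v_rel|² = 17;  v_rel·d = (1)·(-10) + (4)·(-15) = -70
17·t² + 140·t + 225 = 0  ⇒  m = (-70)² − 17·225 = 1075
m = 1075 > 0,  v_rel·d = -70 < 0  ⇒  outside

inside=no margin=1075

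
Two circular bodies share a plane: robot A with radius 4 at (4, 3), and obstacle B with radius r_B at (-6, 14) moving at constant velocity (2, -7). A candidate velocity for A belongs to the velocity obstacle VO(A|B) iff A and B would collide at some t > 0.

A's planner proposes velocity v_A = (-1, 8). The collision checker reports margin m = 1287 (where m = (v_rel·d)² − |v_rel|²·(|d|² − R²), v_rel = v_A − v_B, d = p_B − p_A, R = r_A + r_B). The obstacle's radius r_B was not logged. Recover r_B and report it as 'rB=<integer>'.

m = 1287
d = (-10, 11);  v_rel = (-3, 15),  |v_rel|² = 234
v_rel×d = (-3)·(11) − (15)·(-10) = 117
since m = R²·234 − 117²:  R² = (13689 + 1287) / 234 = 64
R = √64 = 8  ⇒  r_B = 8 − 4 = 4

rB=4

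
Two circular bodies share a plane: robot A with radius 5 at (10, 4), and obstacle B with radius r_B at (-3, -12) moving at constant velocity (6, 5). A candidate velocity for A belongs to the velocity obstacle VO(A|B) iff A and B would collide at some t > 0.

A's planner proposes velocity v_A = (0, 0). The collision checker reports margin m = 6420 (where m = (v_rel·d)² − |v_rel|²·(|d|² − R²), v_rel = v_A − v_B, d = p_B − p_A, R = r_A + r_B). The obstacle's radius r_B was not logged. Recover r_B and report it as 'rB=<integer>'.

m = 6420
d = (-13, -16);  v_rel = (-6, -5),  |v_rel|² = 61
v_rel×d = (-6)·(-16) − (-5)·(-13) = 31
since m = R²·61 − 31²:  R² = (961 + 6420) / 61 = 121
R = √121 = 11  ⇒  r_B = 11 − 5 = 6

rB=6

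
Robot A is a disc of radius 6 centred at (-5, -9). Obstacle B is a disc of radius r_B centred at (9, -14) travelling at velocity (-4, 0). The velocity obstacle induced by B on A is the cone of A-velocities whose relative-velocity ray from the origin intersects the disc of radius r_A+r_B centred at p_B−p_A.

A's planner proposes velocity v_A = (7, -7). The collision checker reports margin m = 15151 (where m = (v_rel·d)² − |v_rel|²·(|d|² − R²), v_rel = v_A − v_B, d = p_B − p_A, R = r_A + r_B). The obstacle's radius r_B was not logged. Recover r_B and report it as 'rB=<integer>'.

m = 15151
d = (14, -5);  v_rel = (11, -7),  |v_rel|² = 170
v_rel×d = (11)·(-5) − (-7)·(14) = 43
since m = R²·170 − 43²:  R² = (1849 + 15151) / 170 = 100
R = √100 = 10  ⇒  r_B = 10 − 6 = 4

rB=4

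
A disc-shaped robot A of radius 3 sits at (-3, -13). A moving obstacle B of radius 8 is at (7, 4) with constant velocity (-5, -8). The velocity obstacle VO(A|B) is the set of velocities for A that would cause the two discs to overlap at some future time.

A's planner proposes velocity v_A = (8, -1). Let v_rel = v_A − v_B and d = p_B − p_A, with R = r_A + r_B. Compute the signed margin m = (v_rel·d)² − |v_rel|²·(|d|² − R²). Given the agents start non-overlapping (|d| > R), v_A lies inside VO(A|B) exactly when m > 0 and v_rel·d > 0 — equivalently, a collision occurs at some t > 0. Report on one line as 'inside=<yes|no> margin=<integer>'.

d = (10, 17),  |d|² = 389;  R = 3+8 = 11,  c = 389−11² = 268
v_rel = (13, 7),  |v_rel|² = 218;  v_rel·d = (13)·(10) + (7)·(17) = 249
218·t² − 498·t + 268 = 0  ⇒  m = 249² − 218·268 = 3577
m = 3577 > 0,  v_rel·d = 249 > 0  ⇒  inside

inside=yes margin=3577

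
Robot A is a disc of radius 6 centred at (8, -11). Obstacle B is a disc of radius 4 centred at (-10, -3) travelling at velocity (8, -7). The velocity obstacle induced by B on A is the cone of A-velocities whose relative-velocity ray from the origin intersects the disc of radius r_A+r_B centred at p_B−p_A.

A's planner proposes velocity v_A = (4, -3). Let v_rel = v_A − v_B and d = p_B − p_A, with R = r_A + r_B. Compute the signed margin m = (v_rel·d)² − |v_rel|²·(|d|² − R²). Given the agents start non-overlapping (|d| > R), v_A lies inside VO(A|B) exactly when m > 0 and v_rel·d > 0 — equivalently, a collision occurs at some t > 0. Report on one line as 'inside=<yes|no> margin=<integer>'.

d = (-18, 8),  |d|² = 388;  R = 6+4 = 10,  c = 388−10² = 288
v_rel = (-4, 4),  |v_rel|² = 32;  v_rel·d = (-4)·(-18) + (4)·(8) = 104
32·t² − 208·t + 288 = 0  ⇒  m = 104² − 32·288 = 1600
m = 1600 > 0,  v_rel·d = 104 > 0  ⇒  inside

inside=yes margin=1600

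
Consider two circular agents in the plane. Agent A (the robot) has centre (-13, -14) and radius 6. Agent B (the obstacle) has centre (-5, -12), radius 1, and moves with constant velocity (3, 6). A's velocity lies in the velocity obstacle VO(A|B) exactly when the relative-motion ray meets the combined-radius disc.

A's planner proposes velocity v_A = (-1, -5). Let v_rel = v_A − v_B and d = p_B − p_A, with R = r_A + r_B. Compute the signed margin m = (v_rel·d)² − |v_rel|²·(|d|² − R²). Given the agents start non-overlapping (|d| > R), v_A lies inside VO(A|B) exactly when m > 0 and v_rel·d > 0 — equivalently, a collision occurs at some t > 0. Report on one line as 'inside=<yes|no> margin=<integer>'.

d = (8, 2),  |d|² = 68;  R = 6+1 = 7,  c = 68−7² = 19
v_rel = (-4, -11),  |v_rel|² = 137;  v_rel·d = (-4)·(8) + (-11)·(2) = -54
137·t² + 108·t + 19 = 0  ⇒  m = (-54)² − 137·19 = 313
m = 313 > 0,  v_rel·d = -54 < 0  ⇒  outside

inside=no margin=313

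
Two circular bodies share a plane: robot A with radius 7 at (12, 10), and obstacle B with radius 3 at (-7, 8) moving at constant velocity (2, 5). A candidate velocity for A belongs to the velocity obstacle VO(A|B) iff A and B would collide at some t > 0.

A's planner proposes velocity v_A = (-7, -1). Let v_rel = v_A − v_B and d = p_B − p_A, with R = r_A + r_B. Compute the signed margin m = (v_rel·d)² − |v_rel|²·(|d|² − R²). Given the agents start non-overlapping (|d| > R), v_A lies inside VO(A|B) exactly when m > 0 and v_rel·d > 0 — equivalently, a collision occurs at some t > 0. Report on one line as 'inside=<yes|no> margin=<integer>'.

d = (-19, -2),  |d|² = 365;  R = 7+3 = 10,  c = 365−10² = 265
v_rel = (-9, -6),  |v_rel|² = 117;  v_rel·d = (-9)·(-19) + (-6)·(-2) = 183
117·t² − 366·t + 265 = 0  ⇒  m = 183² − 117·265 = 2484
m = 2484 > 0,  v_rel·d = 183 > 0  ⇒  inside

inside=yes margin=2484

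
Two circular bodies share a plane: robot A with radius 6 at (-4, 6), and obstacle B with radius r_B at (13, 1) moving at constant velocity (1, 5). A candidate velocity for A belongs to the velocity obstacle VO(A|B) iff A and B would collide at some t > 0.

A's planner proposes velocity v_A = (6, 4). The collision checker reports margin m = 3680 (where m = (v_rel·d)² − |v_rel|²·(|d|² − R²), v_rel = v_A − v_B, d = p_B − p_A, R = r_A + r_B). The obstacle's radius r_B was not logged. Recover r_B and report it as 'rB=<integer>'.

m = 3680
d = (17, -5);  v_rel = (5, -1),  |v_rel|² = 26
v_rel×d = (5)·(-5) − (-1)·(17) = -8
since m = R²·26 − (-8)²:  R² = (64 + 3680) / 26 = 144
R = √144 = 12  ⇒  r_B = 12 − 6 = 6

rB=6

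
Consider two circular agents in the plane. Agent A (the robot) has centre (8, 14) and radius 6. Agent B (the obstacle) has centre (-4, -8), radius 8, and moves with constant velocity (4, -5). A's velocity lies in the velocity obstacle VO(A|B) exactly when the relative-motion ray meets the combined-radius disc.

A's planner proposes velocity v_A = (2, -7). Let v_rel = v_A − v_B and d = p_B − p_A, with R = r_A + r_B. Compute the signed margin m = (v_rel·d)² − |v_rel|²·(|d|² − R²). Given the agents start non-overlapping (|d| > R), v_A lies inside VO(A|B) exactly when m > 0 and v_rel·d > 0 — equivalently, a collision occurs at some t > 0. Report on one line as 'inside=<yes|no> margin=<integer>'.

d = (-12, -22),  |d|² = 628;  R = 6+8 = 14,  c = 628−14² = 432
v_rel = (-2, -2),  |v_rel|² = 8;  v_rel·d = (-2)·(-12) + (-2)·(-22) = 68
8·t² − 136·t + 432 = 0  ⇒  m = 68² − 8·432 = 1168
m = 1168 > 0,  v_rel·d = 68 > 0  ⇒  inside

inside=yes margin=1168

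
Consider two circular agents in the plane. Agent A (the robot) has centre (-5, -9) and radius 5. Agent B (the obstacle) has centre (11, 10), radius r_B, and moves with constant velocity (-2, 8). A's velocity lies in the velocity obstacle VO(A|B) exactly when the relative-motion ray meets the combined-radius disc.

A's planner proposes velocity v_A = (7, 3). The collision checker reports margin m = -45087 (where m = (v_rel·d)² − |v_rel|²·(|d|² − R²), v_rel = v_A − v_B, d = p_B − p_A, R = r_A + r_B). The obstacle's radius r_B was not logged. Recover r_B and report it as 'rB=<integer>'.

m = -45087
d = (16, 19);  v_rel = (9, -5),  |v_rel|² = 106
v_rel×d = (9)·(19) − (-5)·(16) = 251
since m = R²·106 − 251²:  R² = (63001 + -45087) / 106 = 169
R = √169 = 13  ⇒  r_B = 13 − 5 = 8

rB=8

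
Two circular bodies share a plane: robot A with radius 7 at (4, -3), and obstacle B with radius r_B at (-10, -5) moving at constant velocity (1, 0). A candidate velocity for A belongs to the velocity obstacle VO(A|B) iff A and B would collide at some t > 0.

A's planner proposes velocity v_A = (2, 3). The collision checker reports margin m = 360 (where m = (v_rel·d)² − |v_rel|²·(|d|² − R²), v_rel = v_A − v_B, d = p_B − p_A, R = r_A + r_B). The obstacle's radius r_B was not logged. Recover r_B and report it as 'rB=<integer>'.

m = 360
d = (-14, -2);  v_rel = (1, 3),  |v_rel|² = 10
v_rel×d = (1)·(-2) − (3)·(-14) = 40
since m = R²·10 − 40²:  R² = (1600 + 360) / 10 = 196
R = √196 = 14  ⇒  r_B = 14 − 7 = 7

rB=7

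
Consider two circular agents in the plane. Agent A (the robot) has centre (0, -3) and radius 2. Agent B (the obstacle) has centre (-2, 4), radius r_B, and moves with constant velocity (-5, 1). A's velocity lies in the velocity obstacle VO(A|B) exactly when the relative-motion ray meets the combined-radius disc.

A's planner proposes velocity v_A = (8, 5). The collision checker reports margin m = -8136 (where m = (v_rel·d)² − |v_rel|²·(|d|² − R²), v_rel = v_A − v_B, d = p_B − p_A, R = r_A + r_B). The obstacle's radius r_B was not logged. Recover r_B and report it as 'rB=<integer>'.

m = -8136
d = (-2, 7);  v_rel = (13, 4),  |v_rel|² = 185
v_rel×d = (13)·(7) − (4)·(-2) = 99
since m = R²·185 − 99²:  R² = (9801 + -8136) / 185 = 9
R = √9 = 3  ⇒  r_B = 3 − 2 = 1

rB=1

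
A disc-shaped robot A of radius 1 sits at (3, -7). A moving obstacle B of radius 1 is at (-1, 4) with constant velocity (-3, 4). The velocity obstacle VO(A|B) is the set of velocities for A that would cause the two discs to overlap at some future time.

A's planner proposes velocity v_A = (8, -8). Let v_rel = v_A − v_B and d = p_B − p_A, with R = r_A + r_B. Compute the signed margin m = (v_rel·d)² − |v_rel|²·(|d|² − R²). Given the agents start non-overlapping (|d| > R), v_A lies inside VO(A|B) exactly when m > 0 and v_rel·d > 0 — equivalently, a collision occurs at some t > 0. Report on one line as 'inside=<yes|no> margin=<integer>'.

d = (-4, 11),  |d|² = 137;  R = 1+1 = 2,  c = 137−2² = 133
v_rel = (11, -12),  |v_rel|² = 265;  v_rel·d = (11)·(-4) + (-12)·(11) = -176
265·t² + 352·t + 133 = 0  ⇒  m = (-176)² − 265·133 = -4269
m = -4269 < 0,  v_rel·d = -176 < 0  ⇒  outside

inside=no margin=-4269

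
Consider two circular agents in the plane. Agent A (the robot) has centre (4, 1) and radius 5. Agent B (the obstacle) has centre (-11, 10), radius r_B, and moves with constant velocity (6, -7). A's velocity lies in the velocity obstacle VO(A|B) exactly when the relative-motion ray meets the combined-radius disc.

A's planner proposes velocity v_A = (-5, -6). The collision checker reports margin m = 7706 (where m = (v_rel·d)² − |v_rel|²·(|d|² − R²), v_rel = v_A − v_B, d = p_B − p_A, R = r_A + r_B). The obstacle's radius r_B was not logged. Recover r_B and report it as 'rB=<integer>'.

m = 7706
d = (-15, 9);  v_rel = (-11, 1),  |v_rel|² = 122
v_rel×d = (-11)·(9) − (1)·(-15) = -84
since m = R²·122 − (-84)²:  R² = (7056 + 7706) / 122 = 121
R = √121 = 11  ⇒  r_B = 11 − 5 = 6

rB=6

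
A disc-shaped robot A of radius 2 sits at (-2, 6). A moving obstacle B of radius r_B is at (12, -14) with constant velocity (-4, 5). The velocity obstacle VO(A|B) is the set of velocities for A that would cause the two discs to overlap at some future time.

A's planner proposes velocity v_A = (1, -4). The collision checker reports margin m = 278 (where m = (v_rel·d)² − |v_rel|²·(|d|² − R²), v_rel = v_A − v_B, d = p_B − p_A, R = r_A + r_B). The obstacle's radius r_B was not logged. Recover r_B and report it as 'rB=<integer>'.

m = 278
d = (14, -20);  v_rel = (5, -9),  |v_rel|² = 106
v_rel×d = (5)·(-20) − (-9)·(14) = 26
since m = R²·106 − 26²:  R² = (676 + 278) / 106 = 9
R = √9 = 3  ⇒  r_B = 3 − 2 = 1

rB=1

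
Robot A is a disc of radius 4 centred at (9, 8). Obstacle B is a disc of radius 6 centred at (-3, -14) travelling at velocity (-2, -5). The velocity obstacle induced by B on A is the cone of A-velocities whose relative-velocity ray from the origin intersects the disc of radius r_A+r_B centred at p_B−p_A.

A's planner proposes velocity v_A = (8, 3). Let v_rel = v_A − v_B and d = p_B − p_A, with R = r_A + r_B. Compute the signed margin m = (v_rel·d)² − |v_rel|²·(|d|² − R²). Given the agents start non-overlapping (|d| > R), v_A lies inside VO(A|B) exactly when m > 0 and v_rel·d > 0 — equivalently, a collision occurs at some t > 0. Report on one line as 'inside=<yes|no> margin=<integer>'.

d = (-12, -22),  |d|² = 628;  R = 4+6 = 10,  c = 628−10² = 528
v_rel = (10, 8),  |v_rel|² = 164;  v_rel·d = (10)·(-12) + (8)·(-22) = -296
164·t² + 592·t + 528 = 0  ⇒  m = (-296)² − 164·528 = 1024
m = 1024 > 0,  v_rel·d = -296 < 0  ⇒  outside

inside=no margin=1024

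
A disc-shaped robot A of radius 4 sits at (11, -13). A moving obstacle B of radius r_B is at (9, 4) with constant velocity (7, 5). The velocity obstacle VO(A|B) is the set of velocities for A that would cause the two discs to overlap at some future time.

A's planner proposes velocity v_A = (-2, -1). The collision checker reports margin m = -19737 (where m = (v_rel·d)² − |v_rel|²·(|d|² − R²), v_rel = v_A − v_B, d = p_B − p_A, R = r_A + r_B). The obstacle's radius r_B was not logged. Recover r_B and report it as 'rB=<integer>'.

m = -19737
d = (-2, 17);  v_rel = (-9, -6),  |v_rel|² = 117
v_rel×d = (-9)·(17) − (-6)·(-2) = -165
since m = R²·117 − (-165)²:  R² = (27225 + -19737) / 117 = 64
R = √64 = 8  ⇒  r_B = 8 − 4 = 4

rB=4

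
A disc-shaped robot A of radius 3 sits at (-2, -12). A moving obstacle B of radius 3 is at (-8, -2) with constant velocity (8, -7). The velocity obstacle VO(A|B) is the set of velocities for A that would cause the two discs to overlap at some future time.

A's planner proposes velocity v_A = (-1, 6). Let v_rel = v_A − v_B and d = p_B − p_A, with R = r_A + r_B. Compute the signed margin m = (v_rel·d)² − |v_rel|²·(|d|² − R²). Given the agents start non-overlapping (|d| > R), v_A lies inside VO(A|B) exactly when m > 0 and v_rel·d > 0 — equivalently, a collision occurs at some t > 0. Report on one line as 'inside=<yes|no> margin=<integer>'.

d = (-6, 10),  |d|² = 136;  R = 3+3 = 6,  c = 136−6² = 100
v_rel = (-9, 13),  |v_rel|² = 250;  v_rel·d = (-9)·(-6) + (13)·(10) = 184
250·t² − 368·t + 100 = 0  ⇒  m = 184² − 250·100 = 8856
m = 8856 > 0,  v_rel·d = 184 > 0  ⇒  inside

inside=yes margin=8856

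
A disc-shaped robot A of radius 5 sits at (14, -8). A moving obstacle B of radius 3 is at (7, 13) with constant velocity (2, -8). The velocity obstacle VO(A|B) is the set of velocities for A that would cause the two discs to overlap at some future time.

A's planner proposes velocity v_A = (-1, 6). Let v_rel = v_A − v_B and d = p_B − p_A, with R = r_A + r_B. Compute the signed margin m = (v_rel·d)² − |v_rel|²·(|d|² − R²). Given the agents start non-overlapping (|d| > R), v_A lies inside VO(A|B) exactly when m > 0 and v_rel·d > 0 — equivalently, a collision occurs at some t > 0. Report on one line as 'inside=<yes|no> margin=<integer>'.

d = (-7, 21),  |d|² = 490;  R = 5+3 = 8,  c = 490−8² = 426
v_rel = (-3, 14),  |v_rel|² = 205;  v_rel·d = (-3)·(-7) + (14)·(21) = 315
205·t² − 630·t + 426 = 0  ⇒  m = 315² − 205·426 = 11895
m = 11895 > 0,  v_rel·d = 315 > 0  ⇒  inside

inside=yes margin=11895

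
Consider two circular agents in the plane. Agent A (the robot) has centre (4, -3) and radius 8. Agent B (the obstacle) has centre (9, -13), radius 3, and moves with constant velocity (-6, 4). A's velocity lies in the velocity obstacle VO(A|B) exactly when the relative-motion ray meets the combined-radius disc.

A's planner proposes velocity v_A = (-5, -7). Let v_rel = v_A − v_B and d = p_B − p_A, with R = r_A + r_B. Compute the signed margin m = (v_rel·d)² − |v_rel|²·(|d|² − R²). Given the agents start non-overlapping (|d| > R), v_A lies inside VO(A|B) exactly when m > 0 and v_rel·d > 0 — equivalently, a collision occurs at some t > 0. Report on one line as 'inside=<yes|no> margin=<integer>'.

d = (5, -10),  |d|² = 125;  R = 8+3 = 11,  c = 125−11² = 4
v_rel = (1, -11),  |v_rel|² = 122;  v_rel·d = (1)·(5) + (-11)·(-10) = 115
122·t² − 230·t + 4 = 0  ⇒  m = 115² − 122·4 = 12737
m = 12737 > 0,  v_rel·d = 115 > 0  ⇒  inside

inside=yes margin=12737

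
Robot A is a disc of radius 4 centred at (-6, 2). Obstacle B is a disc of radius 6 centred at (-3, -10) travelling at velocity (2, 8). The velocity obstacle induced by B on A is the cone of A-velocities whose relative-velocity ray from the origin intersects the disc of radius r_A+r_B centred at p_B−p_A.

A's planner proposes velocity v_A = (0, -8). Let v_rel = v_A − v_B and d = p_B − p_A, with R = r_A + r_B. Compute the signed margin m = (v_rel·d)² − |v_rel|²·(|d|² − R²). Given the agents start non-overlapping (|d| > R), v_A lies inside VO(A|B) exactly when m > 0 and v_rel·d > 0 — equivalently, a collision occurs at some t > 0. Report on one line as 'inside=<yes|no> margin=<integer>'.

d = (3, -12),  |d|² = 153;  R = 4+6 = 10,  c = 153−10² = 53
v_rel = (-2, -16),  |v_rel|² = 260;  v_rel·d = (-2)·(3) + (-16)·(-12) = 186
260·t² − 372·t + 53 = 0  ⇒  m = 186² − 260·53 = 20816
m = 20816 > 0,  v_rel·d = 186 > 0  ⇒  inside

inside=yes margin=20816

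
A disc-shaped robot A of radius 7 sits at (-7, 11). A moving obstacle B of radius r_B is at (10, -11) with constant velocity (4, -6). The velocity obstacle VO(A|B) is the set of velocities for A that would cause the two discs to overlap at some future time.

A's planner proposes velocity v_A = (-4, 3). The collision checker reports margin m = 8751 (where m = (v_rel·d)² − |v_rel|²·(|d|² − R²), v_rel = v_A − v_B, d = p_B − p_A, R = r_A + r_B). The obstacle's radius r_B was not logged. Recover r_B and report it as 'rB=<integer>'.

m = 8751
d = (17, -22);  v_rel = (-8, 9),  |v_rel|² = 145
v_rel×d = (-8)·(-22) − (9)·(17) = 23
since m = R²·145 − 23²:  R² = (529 + 8751) / 145 = 64
R = √64 = 8  ⇒  r_B = 8 − 7 = 1

rB=1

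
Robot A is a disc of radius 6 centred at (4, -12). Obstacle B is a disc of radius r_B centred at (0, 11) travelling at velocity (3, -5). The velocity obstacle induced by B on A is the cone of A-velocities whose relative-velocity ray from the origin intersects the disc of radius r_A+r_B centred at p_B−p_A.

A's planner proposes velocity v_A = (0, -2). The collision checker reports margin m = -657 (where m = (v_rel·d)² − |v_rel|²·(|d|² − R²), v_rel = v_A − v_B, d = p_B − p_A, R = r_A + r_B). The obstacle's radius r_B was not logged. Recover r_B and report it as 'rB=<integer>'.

m = -657
d = (-4, 23);  v_rel = (-3, 3),  |v_rel|² = 18
v_rel×d = (-3)·(23) − (3)·(-4) = -57
since m = R²·18 − (-57)²:  R² = (3249 + -657) / 18 = 144
R = √144 = 12  ⇒  r_B = 12 − 6 = 6

rB=6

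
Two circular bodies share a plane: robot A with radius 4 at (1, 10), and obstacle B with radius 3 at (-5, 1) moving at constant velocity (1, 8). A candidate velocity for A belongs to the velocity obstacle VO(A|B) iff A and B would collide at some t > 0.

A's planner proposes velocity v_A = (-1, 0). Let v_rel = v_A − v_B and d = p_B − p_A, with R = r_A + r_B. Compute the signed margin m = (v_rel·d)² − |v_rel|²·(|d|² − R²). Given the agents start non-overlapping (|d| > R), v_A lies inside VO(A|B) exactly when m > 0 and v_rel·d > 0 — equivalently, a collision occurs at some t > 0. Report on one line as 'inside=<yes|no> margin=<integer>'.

d = (-6, -9),  |d|² = 117;  R = 4+3 = 7,  c = 117−7² = 68
v_rel = (-2, -8),  |v_rel|² = 68;  v_rel·d = (-2)·(-6) + (-8)·(-9) = 84
68·t² − 168·t + 68 = 0  ⇒  m = 84² − 68·68 = 2432
m = 2432 > 0,  v_rel·d = 84 > 0  ⇒  inside

inside=yes margin=2432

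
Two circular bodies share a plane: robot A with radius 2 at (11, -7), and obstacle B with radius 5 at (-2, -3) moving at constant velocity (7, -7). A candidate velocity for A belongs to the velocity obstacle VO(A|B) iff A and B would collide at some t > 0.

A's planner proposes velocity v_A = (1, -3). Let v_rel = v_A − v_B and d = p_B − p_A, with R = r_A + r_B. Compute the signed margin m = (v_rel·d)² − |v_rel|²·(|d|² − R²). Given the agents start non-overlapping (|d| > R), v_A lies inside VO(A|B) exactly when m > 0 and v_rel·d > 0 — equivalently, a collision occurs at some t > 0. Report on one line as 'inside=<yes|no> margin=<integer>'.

d = (-13, 4),  |d|² = 185;  R = 2+5 = 7,  c = 185−7² = 136
v_rel = (-6, 4),  |v_rel|² = 52;  v_rel·d = (-6)·(-13) + (4)·(4) = 94
52·t² − 188·t + 136 = 0  ⇒  m = 94² − 52·136 = 1764
m = 1764 > 0,  v_rel·d = 94 > 0  ⇒  inside

inside=yes margin=1764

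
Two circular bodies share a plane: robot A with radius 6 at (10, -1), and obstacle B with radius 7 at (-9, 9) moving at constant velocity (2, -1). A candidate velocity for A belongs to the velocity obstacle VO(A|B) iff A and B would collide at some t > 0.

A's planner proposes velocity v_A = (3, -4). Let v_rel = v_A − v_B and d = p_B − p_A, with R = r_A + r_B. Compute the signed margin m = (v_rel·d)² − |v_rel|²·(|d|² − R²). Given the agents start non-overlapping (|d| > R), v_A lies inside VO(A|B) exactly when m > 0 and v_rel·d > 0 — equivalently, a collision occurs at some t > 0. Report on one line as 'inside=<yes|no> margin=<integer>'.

d = (-19, 10),  |d|² = 461;  R = 6+7 = 13,  c = 461−13² = 292
v_rel = (1, -3),  |v_rel|² = 10;  v_rel·d = (1)·(-19) + (-3)·(10) = -49
10·t² + 98·t + 292 = 0  ⇒  m = (-49)² − 10·292 = -519
m = -519 < 0,  v_rel·d = -49 < 0  ⇒  outside

inside=no margin=-519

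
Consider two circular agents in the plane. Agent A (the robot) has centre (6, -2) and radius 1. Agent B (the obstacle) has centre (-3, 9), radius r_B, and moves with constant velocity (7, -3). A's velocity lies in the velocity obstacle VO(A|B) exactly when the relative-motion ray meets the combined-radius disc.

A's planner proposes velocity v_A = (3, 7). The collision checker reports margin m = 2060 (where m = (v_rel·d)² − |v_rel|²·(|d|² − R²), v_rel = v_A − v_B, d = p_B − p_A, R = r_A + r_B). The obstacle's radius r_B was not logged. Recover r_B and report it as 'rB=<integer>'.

m = 2060
d = (-9, 11);  v_rel = (-4, 10),  |v_rel|² = 116
v_rel×d = (-4)·(11) − (10)·(-9) = 46
since m = R²·116 − 46²:  R² = (2116 + 2060) / 116 = 36
R = √36 = 6  ⇒  r_B = 6 − 1 = 5

rB=5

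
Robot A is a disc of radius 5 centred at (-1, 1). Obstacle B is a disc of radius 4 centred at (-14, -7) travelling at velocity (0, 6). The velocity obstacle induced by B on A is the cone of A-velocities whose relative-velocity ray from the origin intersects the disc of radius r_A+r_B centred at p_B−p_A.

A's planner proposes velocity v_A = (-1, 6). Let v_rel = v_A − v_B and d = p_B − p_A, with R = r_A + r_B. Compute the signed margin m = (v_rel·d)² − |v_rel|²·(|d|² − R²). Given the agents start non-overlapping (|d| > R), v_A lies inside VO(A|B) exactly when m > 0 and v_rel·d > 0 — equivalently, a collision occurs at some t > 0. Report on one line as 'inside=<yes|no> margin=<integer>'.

d = (-13, -8),  |d|² = 233;  R = 5+4 = 9,  c = 233−9² = 152
v_rel = (-1, 0),  |v_rel|² = 1;  v_rel·d = (-1)·(-13) + (0)·(-8) = 13
1·t² − 26·t + 152 = 0  ⇒  m = 13² − 1·152 = 17
m = 17 > 0,  v_rel·d = 13 > 0  ⇒  inside

inside=yes margin=17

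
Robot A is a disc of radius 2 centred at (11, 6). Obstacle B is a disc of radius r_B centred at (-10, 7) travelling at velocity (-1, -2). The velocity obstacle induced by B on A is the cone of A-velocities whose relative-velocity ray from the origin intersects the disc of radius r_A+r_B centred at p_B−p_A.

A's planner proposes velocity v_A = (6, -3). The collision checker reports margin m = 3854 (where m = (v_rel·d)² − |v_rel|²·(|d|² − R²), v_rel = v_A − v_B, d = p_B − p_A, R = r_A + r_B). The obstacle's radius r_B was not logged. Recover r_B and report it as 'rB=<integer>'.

m = 3854
d = (-21, 1);  v_rel = (7, -1),  |v_rel|² = 50
v_rel×d = (7)·(1) − (-1)·(-21) = -14
since m = R²·50 − (-14)²:  R² = (196 + 3854) / 50 = 81
R = √81 = 9  ⇒  r_B = 9 − 2 = 7

rB=7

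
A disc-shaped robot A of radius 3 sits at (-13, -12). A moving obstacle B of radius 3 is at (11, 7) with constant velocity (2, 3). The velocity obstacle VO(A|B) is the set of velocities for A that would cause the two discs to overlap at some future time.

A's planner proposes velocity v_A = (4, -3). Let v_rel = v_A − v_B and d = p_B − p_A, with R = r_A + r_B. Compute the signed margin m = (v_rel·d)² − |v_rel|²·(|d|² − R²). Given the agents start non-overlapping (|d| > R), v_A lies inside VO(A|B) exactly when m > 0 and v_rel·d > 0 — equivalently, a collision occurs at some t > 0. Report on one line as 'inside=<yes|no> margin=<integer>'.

d = (24, 19),  |d|² = 937;  R = 3+3 = 6,  c = 937−6² = 901
v_rel = (2, -6),  |v_rel|² = 40;  v_rel·d = (2)·(24) + (-6)·(19) = -66
40·t² + 132·t + 901 = 0  ⇒  m = (-66)² − 40·901 = -31684
m = -31684 < 0,  v_rel·d = -66 < 0  ⇒  outside

inside=no margin=-31684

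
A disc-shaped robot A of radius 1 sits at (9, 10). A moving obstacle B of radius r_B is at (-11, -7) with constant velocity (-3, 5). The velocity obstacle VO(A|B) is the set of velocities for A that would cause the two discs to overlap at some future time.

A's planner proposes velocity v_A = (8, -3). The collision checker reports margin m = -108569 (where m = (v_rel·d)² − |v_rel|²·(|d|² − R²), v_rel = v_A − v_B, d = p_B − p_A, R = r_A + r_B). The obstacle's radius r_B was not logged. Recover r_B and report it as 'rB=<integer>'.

m = -108569
d = (-20, -17);  v_rel = (11, -8),  |v_rel|² = 185
v_rel×d = (11)·(-17) − (-8)·(-20) = -347
since m = R²·185 − (-347)²:  R² = (120409 + -108569) / 185 = 64
R = √64 = 8  ⇒  r_B = 8 − 1 = 7

rB=7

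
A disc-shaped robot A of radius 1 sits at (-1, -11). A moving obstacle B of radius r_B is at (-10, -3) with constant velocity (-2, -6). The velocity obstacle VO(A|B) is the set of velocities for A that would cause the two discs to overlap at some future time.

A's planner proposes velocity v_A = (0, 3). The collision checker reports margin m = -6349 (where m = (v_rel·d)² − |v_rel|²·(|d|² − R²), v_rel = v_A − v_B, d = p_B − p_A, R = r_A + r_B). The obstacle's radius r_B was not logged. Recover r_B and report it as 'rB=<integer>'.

m = -6349
d = (-9, 8);  v_rel = (2, 9),  |v_rel|² = 85
v_rel×d = (2)·(8) − (9)·(-9) = 97
since m = R²·85 − 97²:  R² = (9409 + -6349) / 85 = 36
R = √36 = 6  ⇒  r_B = 6 − 1 = 5

rB=5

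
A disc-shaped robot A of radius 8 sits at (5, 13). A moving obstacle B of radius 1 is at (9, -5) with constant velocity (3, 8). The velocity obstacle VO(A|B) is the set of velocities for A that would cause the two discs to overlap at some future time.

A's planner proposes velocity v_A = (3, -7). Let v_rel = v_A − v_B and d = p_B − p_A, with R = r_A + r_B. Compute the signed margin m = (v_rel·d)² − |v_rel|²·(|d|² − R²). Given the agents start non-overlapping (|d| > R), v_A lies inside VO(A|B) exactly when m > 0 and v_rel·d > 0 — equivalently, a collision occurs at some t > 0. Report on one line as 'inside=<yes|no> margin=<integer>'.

d = (4, -18),  |d|² = 340;  R = 8+1 = 9,  c = 340−9² = 259
v_rel = (0, -15),  |v_rel|² = 225;  v_rel·d = (0)·(4) + (-15)·(-18) = 270
225·t² − 540·t + 259 = 0  ⇒  m = 270² − 225·259 = 14625
m = 14625 > 0,  v_rel·d = 270 > 0  ⇒  inside

inside=yes margin=14625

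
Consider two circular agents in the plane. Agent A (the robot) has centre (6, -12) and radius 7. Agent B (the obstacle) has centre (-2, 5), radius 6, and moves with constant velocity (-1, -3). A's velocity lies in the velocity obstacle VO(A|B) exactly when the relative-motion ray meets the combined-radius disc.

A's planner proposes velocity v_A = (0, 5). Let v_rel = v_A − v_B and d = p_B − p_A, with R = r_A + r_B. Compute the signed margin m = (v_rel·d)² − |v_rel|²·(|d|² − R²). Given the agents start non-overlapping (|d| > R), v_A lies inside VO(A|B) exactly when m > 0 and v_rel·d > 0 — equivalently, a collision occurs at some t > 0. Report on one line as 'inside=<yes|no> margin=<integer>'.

d = (-8, 17),  |d|² = 353;  R = 7+6 = 13,  c = 353−13² = 184
v_rel = (1, 8),  |v_rel|² = 65;  v_rel·d = (1)·(-8) + (8)·(17) = 128
65·t² − 256·t + 184 = 0  ⇒  m = 128² − 65·184 = 4424
m = 4424 > 0,  v_rel·d = 128 > 0  ⇒  inside

inside=yes margin=4424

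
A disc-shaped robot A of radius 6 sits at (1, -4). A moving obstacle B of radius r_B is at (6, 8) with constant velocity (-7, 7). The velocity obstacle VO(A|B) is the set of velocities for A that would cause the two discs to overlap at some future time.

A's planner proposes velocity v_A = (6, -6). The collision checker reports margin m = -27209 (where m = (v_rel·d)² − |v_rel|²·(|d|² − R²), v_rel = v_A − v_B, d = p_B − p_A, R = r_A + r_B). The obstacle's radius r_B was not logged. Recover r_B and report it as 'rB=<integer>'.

m = -27209
d = (5, 12);  v_rel = (13, -13),  |v_rel|² = 338
v_rel×d = (13)·(12) − (-13)·(5) = 221
since m = R²·338 − 221²:  R² = (48841 + -27209) / 338 = 64
R = √64 = 8  ⇒  r_B = 8 − 6 = 2

rB=2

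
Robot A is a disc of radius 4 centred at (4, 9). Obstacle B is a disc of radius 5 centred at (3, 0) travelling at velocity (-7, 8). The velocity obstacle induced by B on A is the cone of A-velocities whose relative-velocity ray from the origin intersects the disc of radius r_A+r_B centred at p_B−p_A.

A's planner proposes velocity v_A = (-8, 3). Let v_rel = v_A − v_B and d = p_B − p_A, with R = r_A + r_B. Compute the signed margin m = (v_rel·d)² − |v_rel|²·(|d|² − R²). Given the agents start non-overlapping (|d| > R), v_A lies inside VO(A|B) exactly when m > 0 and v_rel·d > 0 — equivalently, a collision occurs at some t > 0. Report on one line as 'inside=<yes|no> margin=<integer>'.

d = (-1, -9),  |d|² = 82;  R = 4+5 = 9,  c = 82−9² = 1
v_rel = (-1, -5),  |v_rel|² = 26;  v_rel·d = (-1)·(-1) + (-5)·(-9) = 46
26·t² − 92·t + 1 = 0  ⇒  m = 46² − 26·1 = 2090
m = 2090 > 0,  v_rel·d = 46 > 0  ⇒  inside

inside=yes margin=2090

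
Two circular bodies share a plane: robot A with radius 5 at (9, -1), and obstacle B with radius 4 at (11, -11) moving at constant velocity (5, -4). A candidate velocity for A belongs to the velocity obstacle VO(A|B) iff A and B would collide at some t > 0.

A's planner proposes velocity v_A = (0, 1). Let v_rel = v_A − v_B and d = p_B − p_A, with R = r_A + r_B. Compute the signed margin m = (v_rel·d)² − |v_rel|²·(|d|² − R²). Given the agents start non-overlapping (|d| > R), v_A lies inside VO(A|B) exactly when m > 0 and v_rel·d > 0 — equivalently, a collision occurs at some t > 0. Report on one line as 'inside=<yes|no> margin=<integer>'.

d = (2, -10),  |d|² = 104;  R = 5+4 = 9,  c = 104−9² = 23
v_rel = (-5, 5),  |v_rel|² = 50;  v_rel·d = (-5)·(2) + (5)·(-10) = -60
50·t² + 120·t + 23 = 0  ⇒  m = (-60)² − 50·23 = 2450
m = 2450 > 0,  v_rel·d = -60 < 0  ⇒  outside

inside=no margin=2450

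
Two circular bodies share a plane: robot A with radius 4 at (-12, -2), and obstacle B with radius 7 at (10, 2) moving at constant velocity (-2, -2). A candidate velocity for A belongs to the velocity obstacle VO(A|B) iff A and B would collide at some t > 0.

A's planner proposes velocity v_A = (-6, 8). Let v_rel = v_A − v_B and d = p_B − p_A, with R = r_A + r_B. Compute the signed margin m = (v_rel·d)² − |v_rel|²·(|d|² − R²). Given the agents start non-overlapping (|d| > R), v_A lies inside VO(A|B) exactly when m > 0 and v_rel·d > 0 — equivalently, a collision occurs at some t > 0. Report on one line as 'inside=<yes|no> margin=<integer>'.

d = (22, 4),  |d|² = 500;  R = 4+7 = 11,  c = 500−11² = 379
v_rel = (-4, 10),  |v_rel|² = 116;  v_rel·d = (-4)·(22) + (10)·(4) = -48
116·t² + 96·t + 379 = 0  ⇒  m = (-48)² − 116·379 = -41660
m = -41660 < 0,  v_rel·d = -48 < 0  ⇒  outside

inside=no margin=-41660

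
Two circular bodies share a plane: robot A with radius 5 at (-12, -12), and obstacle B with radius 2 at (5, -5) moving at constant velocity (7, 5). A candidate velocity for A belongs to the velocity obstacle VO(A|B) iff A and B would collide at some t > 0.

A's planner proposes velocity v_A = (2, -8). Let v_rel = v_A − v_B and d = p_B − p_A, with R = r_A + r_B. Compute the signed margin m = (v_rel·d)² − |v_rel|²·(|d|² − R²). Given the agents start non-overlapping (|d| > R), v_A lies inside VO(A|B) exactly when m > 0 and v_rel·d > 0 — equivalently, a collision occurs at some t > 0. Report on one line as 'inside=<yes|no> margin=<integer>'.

d = (17, 7),  |d|² = 338;  R = 5+2 = 7,  c = 338−7² = 289
v_rel = (-5, -13),  |v_rel|² = 194;  v_rel·d = (-5)·(17) + (-13)·(7) = -176
194·t² + 352·t + 289 = 0  ⇒  m = (-176)² − 194·289 = -25090
m = -25090 < 0,  v_rel·d = -176 < 0  ⇒  outside

inside=no margin=-25090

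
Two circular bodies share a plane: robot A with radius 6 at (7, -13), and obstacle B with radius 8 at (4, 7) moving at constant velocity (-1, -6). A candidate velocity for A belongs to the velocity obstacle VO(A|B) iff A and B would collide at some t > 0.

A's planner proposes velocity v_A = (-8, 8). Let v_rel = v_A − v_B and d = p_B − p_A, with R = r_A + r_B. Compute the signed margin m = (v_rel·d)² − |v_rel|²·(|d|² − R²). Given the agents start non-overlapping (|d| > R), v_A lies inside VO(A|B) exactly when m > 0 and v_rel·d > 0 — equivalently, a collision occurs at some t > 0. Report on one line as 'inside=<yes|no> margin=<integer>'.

d = (-3, 20),  |d|² = 409;  R = 6+8 = 14,  c = 409−14² = 213
v_rel = (-7, 14),  |v_rel|² = 245;  v_rel·d = (-7)·(-3) + (14)·(20) = 301
245·t² − 602·t + 213 = 0  ⇒  m = 301² − 245·213 = 38416
m = 38416 > 0,  v_rel·d = 301 > 0  ⇒  inside

inside=yes margin=38416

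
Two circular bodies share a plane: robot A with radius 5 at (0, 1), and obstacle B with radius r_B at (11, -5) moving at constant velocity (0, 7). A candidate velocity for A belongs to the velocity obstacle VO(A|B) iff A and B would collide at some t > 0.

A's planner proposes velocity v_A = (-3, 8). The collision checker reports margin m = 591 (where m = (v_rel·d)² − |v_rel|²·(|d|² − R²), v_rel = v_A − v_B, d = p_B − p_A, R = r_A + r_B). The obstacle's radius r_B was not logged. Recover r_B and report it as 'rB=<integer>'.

m = 591
d = (11, -6);  v_rel = (-3, 1),  |v_rel|² = 10
v_rel×d = (-3)·(-6) − (1)·(11) = 7
since m = R²·10 − 7²:  R² = (49 + 591) / 10 = 64
R = √64 = 8  ⇒  r_B = 8 − 5 = 3

rB=3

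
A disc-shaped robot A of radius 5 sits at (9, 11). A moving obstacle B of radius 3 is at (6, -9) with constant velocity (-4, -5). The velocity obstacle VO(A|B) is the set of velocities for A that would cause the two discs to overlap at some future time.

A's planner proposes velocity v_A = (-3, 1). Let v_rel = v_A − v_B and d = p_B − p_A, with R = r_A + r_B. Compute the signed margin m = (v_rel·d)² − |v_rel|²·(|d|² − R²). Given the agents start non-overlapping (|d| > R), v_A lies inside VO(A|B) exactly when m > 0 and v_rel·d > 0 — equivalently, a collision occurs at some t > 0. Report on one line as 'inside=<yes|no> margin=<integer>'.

d = (-3, -20),  |d|² = 409;  R = 5+3 = 8,  c = 409−8² = 345
v_rel = (1, 6),  |v_rel|² = 37;  v_rel·d = (1)·(-3) + (6)·(-20) = -123
37·t² + 246·t + 345 = 0  ⇒  m = (-123)² − 37·345 = 2364
m = 2364 > 0,  v_rel·d = -123 < 0  ⇒  outside

inside=no margin=2364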